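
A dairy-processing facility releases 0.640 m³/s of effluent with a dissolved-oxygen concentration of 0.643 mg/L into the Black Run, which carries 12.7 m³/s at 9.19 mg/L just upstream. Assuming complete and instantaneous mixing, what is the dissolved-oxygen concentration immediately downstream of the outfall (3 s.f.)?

8.78 mg/L

Flow-weighted mixing: C = (Q_r C_r + Q_w C_w)/(Q_r + Q_w)
= (12.7×9.19 + 0.640×0.643)/(12.7 + 0.640) = 117.1/13.34 = 8.780 mg/L.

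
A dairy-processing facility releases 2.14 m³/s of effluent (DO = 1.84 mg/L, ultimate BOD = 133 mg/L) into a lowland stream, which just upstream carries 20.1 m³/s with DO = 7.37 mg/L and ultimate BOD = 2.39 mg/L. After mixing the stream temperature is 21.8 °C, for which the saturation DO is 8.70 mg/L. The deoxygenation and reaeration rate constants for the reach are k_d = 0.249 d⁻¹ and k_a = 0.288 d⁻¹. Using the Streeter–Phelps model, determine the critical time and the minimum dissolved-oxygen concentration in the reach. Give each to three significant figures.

Mixed DO = (20.1×7.37 + 2.14×1.84)/(20.1+2.14) = 152.1/22.24 = 6.838 mg/L.
Mixed L₀ = (20.1×2.39 + 2.14×133)/(22.24) = 332.7/22.24 = 14.96 mg/L.
Initial deficit D₀ = C_s − DO₀ = 8.70 − 6.838 = 1.862 mg/L.
t_c = (1/0.03900) ln[(0.288/0.249)(1 − 1.862×0.03900/(0.249×14.96))] = 25.64 × ln(1.134) = 3.226 d.
D_c = (0.249/0.288) × 14.96 × e^(−0.249×3.226) = 0.8646 × 14.96 × 0.4479 = 5.792 mg/L.
Minimum DO = 8.70 − 5.792 = 2.908 mg/L.

t_c ≈ 3.23 d; minimum DO ≈ 2.91 mg/L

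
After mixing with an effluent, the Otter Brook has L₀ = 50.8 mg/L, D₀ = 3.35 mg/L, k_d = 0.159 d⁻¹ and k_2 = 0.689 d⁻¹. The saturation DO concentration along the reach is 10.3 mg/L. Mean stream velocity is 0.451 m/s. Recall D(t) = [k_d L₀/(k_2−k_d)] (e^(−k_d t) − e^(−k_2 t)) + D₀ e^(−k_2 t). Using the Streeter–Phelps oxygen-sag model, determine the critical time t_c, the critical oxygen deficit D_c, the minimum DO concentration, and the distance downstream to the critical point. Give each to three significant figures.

t_c ≈ 2.30 d; D_c ≈ 8.13 mg/L; min DO ≈ 2.17 mg/L; x_c ≈ 89.6 km

At the critical point dD/dt = 0, so k_d L₀ e^(−k_d t) = k_2 D. Substituting D(t) from the Streeter–Phelps equation and solving for t gives
t_c = ln[(k_2/k_d)(1 − D₀(k_2−k_d)/(k_d L₀))] / (k_2−k_d).
Here k_2−k_d = 0.5300 d⁻¹ and 1 − D₀(k_2−k_d)/(k_d L₀) = 1 − 3.35×0.5300/(0.159×50.8) = 0.7802, so
t_c = ln(4.333 × 0.7802) / 0.5300 = 1.218 / 0.5300 = 2.298 d.
L(t_c) = L₀ e^(−k_d t_c) = 50.8 × 0.6939 = 35.25 mg/L, and at the critical point k_2 D_c = k_d L, so D_c = (0.159/0.689) × 35.25 = 8.135 mg/L.
Minimum DO = C_s − D_c = 10.3 − 8.135 = 2.165 mg/L.
x_c = v t_c = 0.451 m/s × 2.298 d × 86400 s/d = 89560 m ≈ 89.6 km.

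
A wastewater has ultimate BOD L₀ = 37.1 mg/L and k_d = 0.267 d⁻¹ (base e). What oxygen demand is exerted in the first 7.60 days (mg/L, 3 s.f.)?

y ≈ 32.2 mg/L

y_t = L₀(1 − e^(−k_d t)) = 37.1 × (1 − e^(−0.267×7.60))
= 37.1 × (1 − 0.1314) = 37.1 × 0.8686 = 32.22 mg/L.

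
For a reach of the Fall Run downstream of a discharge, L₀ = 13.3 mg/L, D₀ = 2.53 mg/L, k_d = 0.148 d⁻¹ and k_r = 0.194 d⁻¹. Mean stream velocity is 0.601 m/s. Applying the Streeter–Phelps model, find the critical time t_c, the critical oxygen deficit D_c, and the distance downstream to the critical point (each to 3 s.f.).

t_c ≈ 4.56 d; D_c ≈ 5.17 mg/L; x_c ≈ 237 km

t_c = [1/(k_r−k_d)] ln[(k_r/k_d)(1 − D₀(k_r−k_d)/(k_d L₀))]
= [1/(0.194−0.148)] ln[(0.194/0.148)(1 − 2.53×0.04600/(0.148×13.3))]
= (1/0.04600) ln[1.311 × 0.9409] = 21.74 × ln(1.233) = 21.74 × 0.2097 = 4.559 d.
D_c = (k_d/k_r) L₀ e^(−k_d t_c) = (0.148/0.194) × 13.3 × e^(−0.148×4.559) = 0.7629 × 13.3 × 0.5093 = 5.168 mg/L.
x_c = v t_c = 0.601 m/s × 4.559 d × 86400 s/d = 236700 m ≈ 237 km.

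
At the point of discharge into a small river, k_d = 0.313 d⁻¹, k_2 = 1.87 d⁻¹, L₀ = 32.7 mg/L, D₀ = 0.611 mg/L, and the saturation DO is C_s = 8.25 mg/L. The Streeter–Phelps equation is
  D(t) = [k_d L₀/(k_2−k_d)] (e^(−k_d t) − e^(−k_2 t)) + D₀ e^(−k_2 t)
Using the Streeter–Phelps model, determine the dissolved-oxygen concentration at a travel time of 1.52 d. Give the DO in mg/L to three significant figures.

DO ≈ 4.51 mg/L

k_d L₀/(k_2−k_d) = 0.313×32.7/(1.87−0.313) = 10.24/1.557 = 6.574 mg/L.
e^(−k_d t) = e^(−0.313×1.520) = 0.6214; e^(−k_2 t) = e^(−1.87×1.520) = 0.05829.
D = 6.574 × (0.6214 − 0.05829) + 0.611 × 0.05829 = 3.702 + 0.03561 = 3.737 mg/L.
DO = C_s − D = 8.25 − 3.737 = 4.513 mg/L.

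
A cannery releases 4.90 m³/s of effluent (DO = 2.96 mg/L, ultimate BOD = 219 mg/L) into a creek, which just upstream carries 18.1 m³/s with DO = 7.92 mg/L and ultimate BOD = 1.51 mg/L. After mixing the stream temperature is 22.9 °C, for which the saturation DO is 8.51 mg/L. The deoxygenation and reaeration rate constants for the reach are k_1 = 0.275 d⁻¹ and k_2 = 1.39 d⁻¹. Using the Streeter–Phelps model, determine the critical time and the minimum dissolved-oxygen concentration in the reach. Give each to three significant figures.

Mixed DO = (18.1×7.92 + 4.90×2.96)/(18.1+4.90) = 157.9/23.00 = 6.863 mg/L.
Mixed L₀ = (18.1×1.51 + 4.90×219)/(23.00) = 1100/23.00 = 47.84 mg/L.
Initial deficit D₀ = C_s − DO₀ = 8.51 − 6.863 = 1.647 mg/L.
t_c = (1/1.115) ln[(1.39/0.275)(1 − 1.647×1.115/(0.275×47.84))] = 0.8969 × ln(4.349) = 1.318 d.
D_c = (0.275/1.39) × 47.84 × e^(−0.275×1.318) = 0.1978 × 47.84 × 0.6959 = 6.587 mg/L.
Minimum DO = 8.51 − 6.587 = 1.923 mg/L.

t_c ≈ 1.32 d; minimum DO ≈ 1.92 mg/L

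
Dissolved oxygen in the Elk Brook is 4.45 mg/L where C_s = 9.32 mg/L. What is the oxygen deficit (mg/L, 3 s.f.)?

D = C_s − C = 9.32 − 4.45 = 4.87 mg/L.

D ≈ 4.87 mg/L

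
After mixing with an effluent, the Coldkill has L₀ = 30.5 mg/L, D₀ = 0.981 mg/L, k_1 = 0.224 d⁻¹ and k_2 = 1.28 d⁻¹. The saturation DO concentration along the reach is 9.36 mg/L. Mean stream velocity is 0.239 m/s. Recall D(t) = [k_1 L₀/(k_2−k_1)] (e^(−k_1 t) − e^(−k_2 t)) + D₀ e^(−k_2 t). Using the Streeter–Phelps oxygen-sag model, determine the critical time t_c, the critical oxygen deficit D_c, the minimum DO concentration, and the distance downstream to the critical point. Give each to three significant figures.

With k_2/k_1 = 5.714 and 1 − D₀(k_2−k_1)/(k_1 L₀) = 0.8484,
t_c = ln(5.714 × 0.8484) / (1.28 − 0.224) = ln(4.848) / 1.056 = 1.579/1.056 = 1.495 d.
D_c = (k_1/k_2) L₀ e^(−k_1 t_c) = (0.224/1.28) × 30.5 × e^(−0.224×1.495) = 0.1750 × 30.5 × 0.7155 = 3.819 mg/L.
Minimum DO = C_s − D_c = 9.36 − 3.819 = 5.541 mg/L.
x_c = v t_c = 0.239 m/s × 1.495 d × 86400 s/d = 30870 m ≈ 30.9 km.

t_c ≈ 1.49 d; D_c ≈ 3.82 mg/L; min DO ≈ 5.54 mg/L; x_c ≈ 30.9 km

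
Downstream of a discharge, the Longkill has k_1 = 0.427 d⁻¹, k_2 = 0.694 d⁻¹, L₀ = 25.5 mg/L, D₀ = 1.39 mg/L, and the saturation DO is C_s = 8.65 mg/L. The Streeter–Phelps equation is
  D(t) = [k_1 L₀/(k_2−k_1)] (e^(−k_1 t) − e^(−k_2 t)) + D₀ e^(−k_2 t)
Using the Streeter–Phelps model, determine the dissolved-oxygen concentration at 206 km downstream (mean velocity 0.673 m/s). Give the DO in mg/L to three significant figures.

Travel time t = x/v = 206 km / (0.673 m/s) = 206000 m / 0.673 m/s = 306100 s = 3.543 d.
k_1 L₀/(k_2−k_1) = 0.427×25.5/(0.694−0.427) = 10.89/0.2670 = 40.78 mg/L.
e^(−k_1 t) = e^(−0.427×3.543) = 0.2203; e^(−k_2 t) = e^(−0.694×3.543) = 0.08555.
D = 40.78 × (0.2203 − 0.08555) + 1.39 × 0.08555 = 5.495 + 0.1189 = 5.614 mg/L.
DO = C_s − D = 8.65 − 5.614 = 3.036 mg/L.

DO ≈ 3.04 mg/L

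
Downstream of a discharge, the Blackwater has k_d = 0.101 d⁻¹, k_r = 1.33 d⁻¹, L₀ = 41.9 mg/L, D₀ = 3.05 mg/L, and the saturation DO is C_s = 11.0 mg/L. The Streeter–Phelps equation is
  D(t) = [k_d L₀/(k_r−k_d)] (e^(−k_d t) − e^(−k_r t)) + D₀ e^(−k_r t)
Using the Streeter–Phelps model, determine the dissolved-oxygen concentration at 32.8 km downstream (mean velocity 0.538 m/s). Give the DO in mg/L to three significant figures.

DO ≈ 7.95 mg/L

Travel time t = x/v = 32.8 km / (0.538 m/s) = 32800 m / 0.538 m/s = 60970 s = 0.7056 d.
k_d L₀/(k_r−k_d) = 0.101×41.9/(1.33−0.101) = 4.232/1.229 = 3.443 mg/L.
e^(−k_d t) = e^(−0.101×0.7056) = 0.9312; e^(−k_r t) = e^(−1.33×0.7056) = 0.3912.
D = 3.443 × (0.9312 − 0.3912) + 3.05 × 0.3912 = 1.859 + 1.193 = 3.053 mg/L.
DO = C_s − D = 11.0 − 3.053 = 7.947 mg/L.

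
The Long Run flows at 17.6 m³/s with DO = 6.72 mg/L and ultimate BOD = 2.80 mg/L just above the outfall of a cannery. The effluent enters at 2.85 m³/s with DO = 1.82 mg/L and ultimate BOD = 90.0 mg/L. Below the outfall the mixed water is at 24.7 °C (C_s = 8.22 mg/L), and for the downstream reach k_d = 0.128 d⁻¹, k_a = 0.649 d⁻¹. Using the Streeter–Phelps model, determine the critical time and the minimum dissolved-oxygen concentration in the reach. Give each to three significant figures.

Mixed DO = (17.6×6.72 + 2.85×1.82)/(17.6+2.85) = 123.5/20.45 = 6.037 mg/L.
Mixed L₀ = (17.6×2.80 + 2.85×90.0)/(20.45) = 305.8/20.45 = 14.95 mg/L.
Initial deficit D₀ = C_s − DO₀ = 8.22 − 6.037 = 2.183 mg/L.
t_c = (1/0.5210) ln[(0.649/0.128)(1 − 2.183×0.5210/(0.128×14.95))] = 1.919 × ln(2.057) = 1.385 d.
D_c = (0.128/0.649) × 14.95 × e^(−0.128×1.385) = 0.1972 × 14.95 × 0.8376 = 2.470 mg/L.
Minimum DO = 8.22 − 2.470 = 5.750 mg/L.

t_c ≈ 1.38 d; minimum DO ≈ 5.75 mg/L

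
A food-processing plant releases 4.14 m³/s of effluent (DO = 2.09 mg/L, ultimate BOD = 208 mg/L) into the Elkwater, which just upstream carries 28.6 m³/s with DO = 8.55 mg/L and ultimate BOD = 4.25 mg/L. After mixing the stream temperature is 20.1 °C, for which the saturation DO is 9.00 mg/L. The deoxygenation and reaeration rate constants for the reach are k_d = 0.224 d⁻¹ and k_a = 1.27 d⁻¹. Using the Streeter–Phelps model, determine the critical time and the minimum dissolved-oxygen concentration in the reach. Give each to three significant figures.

t_c ≈ 1.45 d; minimum DO ≈ 5.17 mg/L

Mixed DO = (28.6×8.55 + 4.14×2.09)/(28.6+4.14) = 253.2/32.74 = 7.733 mg/L.
Mixed L₀ = (28.6×4.25 + 4.14×208)/(32.74) = 982.7/32.74 = 30.01 mg/L.
Initial deficit D₀ = C_s − DO₀ = 9.00 − 7.733 = 1.267 mg/L.
t_c = (1/1.046) ln[(1.27/0.224)(1 − 1.267×1.046/(0.224×30.01))] = 0.9560 × ln(4.552) = 1.449 d.
D_c = (0.224/1.27) × 30.01 × e^(−0.224×1.449) = 0.1764 × 30.01 × 0.7228 = 3.827 mg/L.
Minimum DO = 9.00 − 3.827 = 5.173 mg/L.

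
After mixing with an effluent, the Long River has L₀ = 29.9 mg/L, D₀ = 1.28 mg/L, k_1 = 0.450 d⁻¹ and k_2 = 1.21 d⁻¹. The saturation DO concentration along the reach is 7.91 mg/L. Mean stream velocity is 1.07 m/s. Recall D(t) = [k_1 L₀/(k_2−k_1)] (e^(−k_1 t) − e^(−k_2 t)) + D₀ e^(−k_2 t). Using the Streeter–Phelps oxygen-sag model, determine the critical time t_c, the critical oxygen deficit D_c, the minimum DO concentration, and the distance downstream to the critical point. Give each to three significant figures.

With k_2/k_1 = 2.689 and 1 − D₀(k_2−k_1)/(k_1 L₀) = 0.9277,
t_c = ln(2.689 × 0.9277) / (1.21 − 0.450) = ln(2.494) / 0.7600 = 0.9141/0.7600 = 1.203 d.
L(t_c) = L₀ e^(−k_1 t_c) = 29.9 × 0.5820 = 17.40 mg/L, and at the critical point k_2 D_c = k_1 L, so D_c = (0.450/1.21) × 17.40 = 6.472 mg/L.
Minimum DO = C_s − D_c = 7.91 − 6.472 = 1.438 mg/L.
x_c = v t_c = 1.07 m/s × 1.203 d × 86400 s/d = 111200 m ≈ 111 km.

t_c ≈ 1.20 d; D_c ≈ 6.47 mg/L; min DO ≈ 1.44 mg/L; x_c ≈ 111 km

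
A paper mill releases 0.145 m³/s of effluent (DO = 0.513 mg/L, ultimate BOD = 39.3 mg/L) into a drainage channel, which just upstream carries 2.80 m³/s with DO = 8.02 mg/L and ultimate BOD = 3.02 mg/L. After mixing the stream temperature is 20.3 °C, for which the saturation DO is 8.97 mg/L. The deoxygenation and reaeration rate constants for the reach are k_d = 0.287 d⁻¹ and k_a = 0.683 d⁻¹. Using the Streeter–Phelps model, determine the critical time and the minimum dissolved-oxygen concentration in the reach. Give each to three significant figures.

Mixed DO = (2.80×8.02 + 0.145×0.513)/(2.80+0.145) = 22.53/2.945 = 7.650 mg/L.
Mixed L₀ = (2.80×3.02 + 0.145×39.3)/(2.945) = 14.15/2.945 = 4.806 mg/L.
Initial deficit D₀ = C_s − DO₀ = 8.97 − 7.650 = 1.320 mg/L.
t_c = (1/0.3960) ln[(0.683/0.287)(1 − 1.320×0.3960/(0.287×4.806))] = 2.525 × ln(1.478) = 0.9870 d.
D_c = (0.287/0.683) × 4.806 × e^(−0.287×0.9870) = 0.4202 × 4.806 × 0.7533 = 1.521 mg/L.
Minimum DO = 8.97 − 1.521 = 7.449 mg/L.

t_c ≈ 0.987 d; minimum DO ≈ 7.45 mg/L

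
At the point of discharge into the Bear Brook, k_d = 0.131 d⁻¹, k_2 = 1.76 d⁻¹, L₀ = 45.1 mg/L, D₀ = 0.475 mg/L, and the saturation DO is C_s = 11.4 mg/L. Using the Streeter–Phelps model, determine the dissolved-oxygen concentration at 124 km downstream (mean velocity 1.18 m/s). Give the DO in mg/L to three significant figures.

DO ≈ 8.68 mg/L

Travel time t = x/v = 124 km / (1.18 m/s) = 124000 m / 1.18 m/s = 105100 s = 1.216 d.
k_d L₀/(k_2−k_d) = 0.131×45.1/(1.76−0.131) = 5.908/1.629 = 3.627 mg/L.
e^(−k_d t) = e^(−0.131×1.216) = 0.8527; e^(−k_2 t) = e^(−1.76×1.216) = 0.1176.
D = 3.627 × (0.8527 − 0.1176) + 0.475 × 0.1176 = 2.666 + 0.05585 = 2.722 mg/L.
DO = C_s − D = 11.4 − 2.722 = 8.678 mg/L.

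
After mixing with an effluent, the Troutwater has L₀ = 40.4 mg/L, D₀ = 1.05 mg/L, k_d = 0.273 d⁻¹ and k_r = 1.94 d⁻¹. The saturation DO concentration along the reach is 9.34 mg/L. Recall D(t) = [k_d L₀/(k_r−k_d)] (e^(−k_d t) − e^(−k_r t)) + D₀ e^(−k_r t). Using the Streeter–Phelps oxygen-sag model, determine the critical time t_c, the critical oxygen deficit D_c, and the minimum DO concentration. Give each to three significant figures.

t_c ≈ 1.07 d; D_c ≈ 4.24 mg/L; min DO ≈ 5.10 mg/L

t_c = [1/(k_r−k_d)] ln[(k_r/k_d)(1 − D₀(k_r−k_d)/(k_d L₀))]
= [1/(1.94−0.273)] ln[(1.94/0.273)(1 − 1.05×1.667/(0.273×40.4))]
= (1/1.667) ln[7.106 × 0.8413] = 0.5999 × ln(5.978) = 0.5999 × 1.788 = 1.073 d.
L(t_c) = L₀ e^(−k_d t_c) = 40.4 × 0.7461 = 30.14 mg/L, and at the critical point k_r D_c = k_d L, so D_c = (0.273/1.94) × 30.14 = 4.242 mg/L.
Minimum DO = C_s − D_c = 9.34 − 4.242 = 5.098 mg/L.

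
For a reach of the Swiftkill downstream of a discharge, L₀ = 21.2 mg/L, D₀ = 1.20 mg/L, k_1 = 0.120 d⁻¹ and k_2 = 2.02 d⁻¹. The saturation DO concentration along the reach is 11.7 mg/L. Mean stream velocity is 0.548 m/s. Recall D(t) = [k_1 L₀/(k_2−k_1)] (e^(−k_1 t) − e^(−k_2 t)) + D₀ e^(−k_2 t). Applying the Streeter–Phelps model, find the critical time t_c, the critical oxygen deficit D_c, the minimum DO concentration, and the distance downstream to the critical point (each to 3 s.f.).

With k_2/k_1 = 16.83 and 1 − D₀(k_2−k_1)/(k_1 L₀) = 0.1038,
t_c = ln(16.83 × 0.1038) / (2.02 − 0.120) = ln(1.747) / 1.900 = 0.5578/1.900 = 0.2936 d.
D_c = (k_1/k_2) L₀ e^(−k_1 t_c) = (0.120/2.02) × 21.2 × e^(−0.120×0.2936) = 0.05941 × 21.2 × 0.9654 = 1.216 mg/L.
Minimum DO = C_s − D_c = 11.7 − 1.216 = 10.48 mg/L.
x_c = v t_c = 0.548 m/s × 0.2936 d × 86400 s/d = 13900 m ≈ 13.9 km.

t_c ≈ 0.294 d; D_c ≈ 1.22 mg/L; min DO ≈ 10.5 mg/L; x_c ≈ 13.9 km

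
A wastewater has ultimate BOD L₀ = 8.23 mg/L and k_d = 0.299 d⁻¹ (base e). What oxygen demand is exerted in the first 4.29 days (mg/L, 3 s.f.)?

y_t = L₀(1 − e^(−k_d t)) = 8.23 × (1 − e^(−0.299×4.29))
= 8.23 × (1 − 0.2773) = 8.23 × 0.7227 = 5.948 mg/L.

y ≈ 5.95 mg/L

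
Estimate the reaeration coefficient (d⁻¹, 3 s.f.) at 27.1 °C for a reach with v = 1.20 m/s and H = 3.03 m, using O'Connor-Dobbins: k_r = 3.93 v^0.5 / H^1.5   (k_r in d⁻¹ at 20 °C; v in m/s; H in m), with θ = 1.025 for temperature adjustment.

k_r ≈ 0.973 d⁻¹

k_r(20) = 3.93 × 1.20^0.5 / 3.03^1.5 = 3.93 × 1.095 / 5.274 = 0.8162 d⁻¹.
k_r(27.1) = 0.8162 × 1.025^(27.1−20) = 0.8162 × 1.192 = 0.9727 d⁻¹.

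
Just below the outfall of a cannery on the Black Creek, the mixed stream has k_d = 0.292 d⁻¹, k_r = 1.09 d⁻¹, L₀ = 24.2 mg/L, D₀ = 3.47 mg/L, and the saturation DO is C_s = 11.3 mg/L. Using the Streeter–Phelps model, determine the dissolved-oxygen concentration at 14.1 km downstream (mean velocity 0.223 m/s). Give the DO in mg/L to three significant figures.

DO ≈ 6.57 mg/L

Travel time t = x/v = 14.1 km / (0.223 m/s) = 14100 m / 0.223 m/s = 63230 s = 0.7318 d.
k_d L₀/(k_r−k_d) = 0.292×24.2/(1.09−0.292) = 7.066/0.7980 = 8.855 mg/L.
e^(−k_d t) = e^(−0.292×0.7318) = 0.8076; e^(−k_r t) = e^(−1.09×0.7318) = 0.4504.
D = 8.855 × (0.8076 − 0.4504) + 3.47 × 0.4504 = 3.163 + 1.563 = 4.726 mg/L.
DO = C_s − D = 11.3 − 4.726 = 6.574 mg/L.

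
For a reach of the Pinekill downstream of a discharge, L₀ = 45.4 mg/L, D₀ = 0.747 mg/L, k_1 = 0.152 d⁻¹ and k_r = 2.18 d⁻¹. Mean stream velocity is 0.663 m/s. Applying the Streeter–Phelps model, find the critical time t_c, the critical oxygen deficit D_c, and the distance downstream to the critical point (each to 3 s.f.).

t_c ≈ 1.19 d; D_c ≈ 2.64 mg/L; x_c ≈ 68.2 km

At the critical point dD/dt = 0, so k_1 L₀ e^(−k_1 t) = k_r D. Substituting D(t) from the Streeter–Phelps equation and solving for t gives
t_c = ln[(k_r/k_1)(1 − D₀(k_r−k_1)/(k_1 L₀))] / (k_r−k_1).
Here k_r−k_1 = 2.028 d⁻¹ and 1 − D₀(k_r−k_1)/(k_1 L₀) = 1 − 0.747×2.028/(0.152×45.4) = 0.7805, so
t_c = ln(14.34 × 0.7805) / 2.028 = 2.415 / 2.028 = 1.191 d.
D_c = (k_1/k_r) L₀ e^(−k_1 t_c) = (0.152/2.18) × 45.4 × e^(−0.152×1.191) = 0.06972 × 45.4 × 0.8344 = 2.641 mg/L.
x_c = v t_c = 0.663 m/s × 1.191 d × 86400 s/d = 68220 m ≈ 68.2 km.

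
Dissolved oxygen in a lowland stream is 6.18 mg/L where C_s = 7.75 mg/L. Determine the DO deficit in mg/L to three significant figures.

D = C_s − C = 7.75 − 6.18 = 1.57 mg/L.

D ≈ 1.57 mg/L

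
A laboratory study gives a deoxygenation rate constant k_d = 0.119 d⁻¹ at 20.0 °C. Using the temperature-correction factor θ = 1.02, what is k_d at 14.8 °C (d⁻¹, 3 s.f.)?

k_d(T₂) = k_d(T₁) · θ^(T₂−T₁) = 0.119 × 1.02^(14.8−20.0)
= 0.119 × 1.02^-5.20 = 0.119 × 0.9022 = 0.1074 d⁻¹.

k_d ≈ 0.107 d⁻¹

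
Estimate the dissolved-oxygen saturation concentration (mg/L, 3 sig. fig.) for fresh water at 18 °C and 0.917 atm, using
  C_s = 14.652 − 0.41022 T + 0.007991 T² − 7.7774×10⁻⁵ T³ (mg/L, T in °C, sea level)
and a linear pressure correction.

At sea level: C_s = 14.652 − 0.41022×18 + 0.007991×18² − 7.7774×10⁻⁵×18³ = 9.404 mg/L.
Pressure correction: C_s' = 9.404 × 0.917 = 8.623 mg/L.

C_s ≈ 8.62 mg/L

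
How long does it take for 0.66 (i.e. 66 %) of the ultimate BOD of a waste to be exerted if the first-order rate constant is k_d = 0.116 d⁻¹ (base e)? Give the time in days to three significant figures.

y/L₀ = 1 − e^(−k_d t) = 0.66 ⇒ e^(−k_d t) = 0.340
t = −ln(0.340) / 0.116 = 1.079 / 0.116 = 9.300 d.

t ≈ 9.30 d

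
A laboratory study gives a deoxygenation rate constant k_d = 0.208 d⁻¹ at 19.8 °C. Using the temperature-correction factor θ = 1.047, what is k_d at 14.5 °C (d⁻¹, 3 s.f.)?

k_d ≈ 0.163 d⁻¹

k_d(T₂) = k_d(T₁) · θ^(T₂−T₁) = 0.208 × 1.047^(14.5−19.8)
= 0.208 × 1.047^-5.30 = 0.208 × 0.7839 = 0.1631 d⁻¹.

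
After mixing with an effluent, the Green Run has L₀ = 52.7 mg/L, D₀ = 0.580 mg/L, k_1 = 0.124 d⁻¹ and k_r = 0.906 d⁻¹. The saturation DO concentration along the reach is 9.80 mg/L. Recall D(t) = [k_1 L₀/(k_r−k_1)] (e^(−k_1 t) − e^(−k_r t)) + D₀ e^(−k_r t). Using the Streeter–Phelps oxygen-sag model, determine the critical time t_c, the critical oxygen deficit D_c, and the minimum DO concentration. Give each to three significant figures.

t_c = [1/(k_r−k_1)] ln[(k_r/k_1)(1 − D₀(k_r−k_1)/(k_1 L₀))]
= [1/(0.906−0.124)] ln[(0.906/0.124)(1 − 0.580×0.7820/(0.124×52.7))]
= (1/0.7820) ln[7.306 × 0.9306] = 1.279 × ln(6.799) = 1.279 × 1.917 = 2.451 d.
D_c = (k_1/k_r) L₀ e^(−k_1 t_c) = (0.124/0.906) × 52.7 × e^(−0.124×2.451) = 0.1369 × 52.7 × 0.7379 = 5.322 mg/L.
Minimum DO = C_s − D_c = 9.80 − 5.322 = 4.478 mg/L.

t_c ≈ 2.45 d; D_c ≈ 5.32 mg/L; min DO ≈ 4.48 mg/L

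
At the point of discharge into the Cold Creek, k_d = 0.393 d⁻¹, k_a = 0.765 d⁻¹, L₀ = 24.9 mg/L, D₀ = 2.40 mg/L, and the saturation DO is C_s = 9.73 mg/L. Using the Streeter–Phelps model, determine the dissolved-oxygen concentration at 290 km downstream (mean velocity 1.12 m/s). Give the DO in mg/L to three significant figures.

DO ≈ 4.04 mg/L

Travel time t = x/v = 290 km / (1.12 m/s) = 290000 m / 1.12 m/s = 258900 s = 2.997 d.
k_d L₀/(k_a−k_d) = 0.393×24.9/(0.765−0.393) = 9.786/0.3720 = 26.31 mg/L.
e^(−k_d t) = e^(−0.393×2.997) = 0.3080; e^(−k_a t) = e^(−0.765×2.997) = 0.1010.
D = 26.31 × (0.3080 − 0.1010) + 2.40 × 0.1010 = 5.444 + 0.2424 = 5.687 mg/L.
DO = C_s − D = 9.73 − 5.687 = 4.043 mg/L.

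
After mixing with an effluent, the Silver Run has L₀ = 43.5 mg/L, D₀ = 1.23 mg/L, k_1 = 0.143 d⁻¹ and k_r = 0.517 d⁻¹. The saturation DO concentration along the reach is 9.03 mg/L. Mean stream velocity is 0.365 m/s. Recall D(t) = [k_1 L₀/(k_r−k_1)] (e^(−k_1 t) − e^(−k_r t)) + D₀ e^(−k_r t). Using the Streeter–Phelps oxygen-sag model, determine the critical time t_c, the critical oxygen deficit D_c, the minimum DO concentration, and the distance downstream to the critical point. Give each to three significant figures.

t_c = [1/(k_r−k_1)] ln[(k_r/k_1)(1 − D₀(k_r−k_1)/(k_1 L₀))]
= [1/(0.517−0.143)] ln[(0.517/0.143)(1 − 1.23×0.3740/(0.143×43.5))]
= (1/0.3740) ln[3.615 × 0.9260] = 2.674 × ln(3.348) = 2.674 × 1.208 = 3.231 d.
L(t_c) = L₀ e^(−k_1 t_c) = 43.5 × 0.6300 = 27.41 mg/L, and at the critical point k_r D_c = k_1 L, so D_c = (0.143/0.517) × 27.41 = 7.580 mg/L.
Minimum DO = C_s − D_c = 9.03 − 7.580 = 1.450 mg/L.
x_c = v t_c = 0.365 m/s × 3.231 d × 86400 s/d = 101900 m ≈ 102 km.

t_c ≈ 3.23 d; D_c ≈ 7.58 mg/L; min DO ≈ 1.45 mg/L; x_c ≈ 102 km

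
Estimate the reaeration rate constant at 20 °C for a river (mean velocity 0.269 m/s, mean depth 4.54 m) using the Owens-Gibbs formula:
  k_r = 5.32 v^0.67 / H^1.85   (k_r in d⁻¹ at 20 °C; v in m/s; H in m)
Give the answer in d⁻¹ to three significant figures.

k_r ≈ 0.134 d⁻¹

k_r = 5.32 × 0.269^0.67 / 4.54^1.85 = 5.32 × 0.4149 / 16.43 = 0.1344 d⁻¹.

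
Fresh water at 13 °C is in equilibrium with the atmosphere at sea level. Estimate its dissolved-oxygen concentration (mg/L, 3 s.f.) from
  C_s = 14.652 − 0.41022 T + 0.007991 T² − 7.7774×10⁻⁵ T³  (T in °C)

C_s ≈ 10.5 mg/L

C_s = 14.652 − 0.41022×13 + 0.007991×13² − 7.7774×10⁻⁵×13³ = 10.50 mg/L.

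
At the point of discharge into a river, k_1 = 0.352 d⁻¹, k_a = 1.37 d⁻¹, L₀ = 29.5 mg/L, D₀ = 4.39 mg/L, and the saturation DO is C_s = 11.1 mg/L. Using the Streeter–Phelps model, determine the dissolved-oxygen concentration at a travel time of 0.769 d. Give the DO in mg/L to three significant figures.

k_1 L₀/(k_a−k_1) = 0.352×29.5/(1.37−0.352) = 10.38/1.018 = 10.20 mg/L.
e^(−k_1 t) = e^(−0.352×0.7690) = 0.7629; e^(−k_a t) = e^(−1.37×0.7690) = 0.3487.
D = 10.20 × (0.7629 − 0.3487) + 4.39 × 0.3487 = 4.224 + 1.531 = 5.755 mg/L.
DO = C_s − D = 11.1 − 5.755 = 5.345 mg/L.

DO ≈ 5.34 mg/L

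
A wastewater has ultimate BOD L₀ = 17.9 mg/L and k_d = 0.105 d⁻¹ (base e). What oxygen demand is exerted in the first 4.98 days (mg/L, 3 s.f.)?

y_t = L₀(1 − e^(−k_d t)) = 17.9 × (1 − e^(−0.105×4.98))
= 17.9 × (1 − 0.5928) = 17.9 × 0.4072 = 7.289 mg/L.

y ≈ 7.29 mg/L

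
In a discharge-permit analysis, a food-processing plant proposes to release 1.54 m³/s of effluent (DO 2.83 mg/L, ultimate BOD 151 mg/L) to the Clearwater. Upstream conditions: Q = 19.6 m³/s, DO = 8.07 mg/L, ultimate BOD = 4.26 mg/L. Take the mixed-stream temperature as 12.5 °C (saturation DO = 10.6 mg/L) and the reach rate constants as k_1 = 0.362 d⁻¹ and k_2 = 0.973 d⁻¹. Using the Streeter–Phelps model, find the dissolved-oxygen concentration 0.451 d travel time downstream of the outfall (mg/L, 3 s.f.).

Mixed DO = (19.6×8.07 + 1.54×2.83)/(19.6+1.54) = 162.5/21.14 = 7.688 mg/L.
Mixed L₀ = (19.6×4.26 + 1.54×151)/(21.14) = 316.0/21.14 = 14.95 mg/L.
Initial deficit D₀ = C_s − DO₀ = 10.6 − 7.688 = 2.912 mg/L.
D(0.451) = [0.362×14.95/(0.973−0.362)](e^(−0.362×0.451) − e^(−0.973×0.451)) + 2.912 e^(−0.973×0.451)
= 8.857 × (0.8494 − 0.6448) + 2.912 × 0.6448 = 3.689 mg/L.
DO = 10.6 − 3.689 = 6.911 mg/L.

DO ≈ 6.91 mg/L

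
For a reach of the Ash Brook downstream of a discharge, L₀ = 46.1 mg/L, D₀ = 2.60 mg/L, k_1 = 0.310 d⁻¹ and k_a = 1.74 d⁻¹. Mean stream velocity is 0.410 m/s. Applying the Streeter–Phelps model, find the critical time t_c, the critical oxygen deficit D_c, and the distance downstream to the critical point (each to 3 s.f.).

t_c = [1/(k_a−k_1)] ln[(k_a/k_1)(1 − D₀(k_a−k_1)/(k_1 L₀))]
= [1/(1.74−0.310)] ln[(1.74/0.310)(1 − 2.60×1.430/(0.310×46.1))]
= (1/1.430) ln[5.613 × 0.7398] = 0.6993 × ln(4.153) = 0.6993 × 1.424 = 0.9956 d.
D_c = (k_1/k_a) L₀ e^(−k_1 t_c) = (0.310/1.74) × 46.1 × e^(−0.310×0.9956) = 0.1782 × 46.1 × 0.7344 = 6.032 mg/L.
x_c = v t_c = 0.410 m/s × 0.9956 d × 86400 s/d = 35270 m ≈ 35.3 km.

t_c ≈ 0.996 d; D_c ≈ 6.03 mg/L; x_c ≈ 35.3 km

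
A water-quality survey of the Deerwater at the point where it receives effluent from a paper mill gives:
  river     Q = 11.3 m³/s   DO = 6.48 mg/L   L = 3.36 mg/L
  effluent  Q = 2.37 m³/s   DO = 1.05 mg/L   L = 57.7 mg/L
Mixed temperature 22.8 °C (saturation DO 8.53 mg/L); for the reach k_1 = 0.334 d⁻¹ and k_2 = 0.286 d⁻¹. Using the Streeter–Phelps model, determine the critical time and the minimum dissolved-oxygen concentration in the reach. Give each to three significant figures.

t_c ≈ 2.54 d; minimum DO ≈ 2.15 mg/L

Mixed DO = (11.3×6.48 + 2.37×1.05)/(11.3+2.37) = 75.71/13.67 = 5.539 mg/L.
Mixed L₀ = (11.3×3.36 + 2.37×57.7)/(13.67) = 174.7/13.67 = 12.78 mg/L.
Initial deficit D₀ = C_s − DO₀ = 8.53 − 5.539 = 2.991 mg/L.
t_c = (1/-0.04800) ln[(0.286/0.334)(1 − 2.991×-0.04800/(0.334×12.78))] = -20.83 × ln(0.8851) = 2.543 d.
D_c = (0.334/0.286) × 12.78 × e^(−0.334×2.543) = 1.168 × 12.78 × 0.4277 = 6.384 mg/L.
Minimum DO = 8.53 − 6.384 = 2.146 mg/L.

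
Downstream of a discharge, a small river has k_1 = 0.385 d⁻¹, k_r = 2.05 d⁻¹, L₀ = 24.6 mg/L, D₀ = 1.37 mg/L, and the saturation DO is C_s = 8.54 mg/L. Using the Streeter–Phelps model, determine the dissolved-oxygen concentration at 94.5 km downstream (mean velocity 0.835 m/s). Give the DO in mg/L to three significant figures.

Travel time t = x/v = 94.5 km / (0.835 m/s) = 94500 m / 0.835 m/s = 113200 s = 1.310 d.
k_1 L₀/(k_r−k_1) = 0.385×24.6/(2.05−0.385) = 9.471/1.665 = 5.688 mg/L.
e^(−k_1 t) = e^(−0.385×1.310) = 0.6039; e^(−k_r t) = e^(−2.05×1.310) = 0.06820.
D = 5.688 × (0.6039 − 0.06820) + 1.37 × 0.06820 = 3.047 + 0.09344 = 3.141 mg/L.
DO = C_s − D = 8.54 − 3.141 = 5.399 mg/L.

DO ≈ 5.40 mg/L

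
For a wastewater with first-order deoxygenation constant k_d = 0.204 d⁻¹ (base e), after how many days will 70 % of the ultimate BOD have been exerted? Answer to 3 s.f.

t ≈ 5.90 d

y/L₀ = 1 − e^(−k_d t) = 0.70 ⇒ e^(−k_d t) = 0.300
t = −ln(0.300) / 0.204 = 1.204 / 0.204 = 5.902 d.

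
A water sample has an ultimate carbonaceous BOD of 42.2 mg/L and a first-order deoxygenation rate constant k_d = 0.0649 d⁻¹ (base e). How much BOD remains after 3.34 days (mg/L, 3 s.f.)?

L_t = L₀ e^(−k_d t) = 42.2 × e^(−0.0649×3.34) = 42.2 × 0.8051 = 33.98 mg/L.

L ≈ 34.0 mg/L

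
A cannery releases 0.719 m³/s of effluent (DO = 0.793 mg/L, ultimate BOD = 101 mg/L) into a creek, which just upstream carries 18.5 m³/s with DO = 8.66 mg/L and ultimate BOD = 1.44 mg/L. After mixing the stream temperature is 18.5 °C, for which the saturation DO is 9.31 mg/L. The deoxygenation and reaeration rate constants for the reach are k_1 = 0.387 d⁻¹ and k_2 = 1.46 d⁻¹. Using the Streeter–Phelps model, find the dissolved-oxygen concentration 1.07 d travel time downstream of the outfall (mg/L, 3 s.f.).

Mixed DO = (18.5×8.66 + 0.719×0.793)/(18.5+0.719) = 160.8/19.22 = 8.366 mg/L.
Mixed L₀ = (18.5×1.44 + 0.719×101)/(19.22) = 99.26/19.22 = 5.165 mg/L.
Initial deficit D₀ = C_s − DO₀ = 9.31 − 8.366 = 0.9443 mg/L.
D(1.07) = [0.387×5.165/(1.46−0.387)](e^(−0.387×1.07) − e^(−1.46×1.07)) + 0.9443 e^(−1.46×1.07)
= 1.863 × (0.6609 − 0.2097) + 0.9443 × 0.2097 = 1.039 mg/L.
DO = 9.31 − 1.039 = 8.271 mg/L.

DO ≈ 8.27 mg/L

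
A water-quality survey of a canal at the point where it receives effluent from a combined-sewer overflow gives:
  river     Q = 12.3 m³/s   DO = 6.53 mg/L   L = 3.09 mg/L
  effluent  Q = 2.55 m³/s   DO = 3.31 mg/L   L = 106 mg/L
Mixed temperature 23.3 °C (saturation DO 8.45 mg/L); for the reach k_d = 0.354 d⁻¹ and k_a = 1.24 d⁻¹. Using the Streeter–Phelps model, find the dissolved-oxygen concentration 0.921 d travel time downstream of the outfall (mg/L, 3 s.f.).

Mixed DO = (12.3×6.53 + 2.55×3.31)/(12.3+2.55) = 88.76/14.85 = 5.977 mg/L.
Mixed L₀ = (12.3×3.09 + 2.55×106)/(14.85) = 308.3/14.85 = 20.76 mg/L.
Initial deficit D₀ = C_s − DO₀ = 8.45 − 5.977 = 2.473 mg/L.
D(0.921) = [0.354×20.76/(1.24−0.354)](e^(−0.354×0.921) − e^(−1.24×0.921)) + 2.473 e^(−1.24×0.921)
= 8.295 × (0.7218 − 0.3192) + 2.473 × 0.3192 = 4.129 mg/L.
DO = 8.45 − 4.129 = 4.321 mg/L.

DO ≈ 4.32 mg/L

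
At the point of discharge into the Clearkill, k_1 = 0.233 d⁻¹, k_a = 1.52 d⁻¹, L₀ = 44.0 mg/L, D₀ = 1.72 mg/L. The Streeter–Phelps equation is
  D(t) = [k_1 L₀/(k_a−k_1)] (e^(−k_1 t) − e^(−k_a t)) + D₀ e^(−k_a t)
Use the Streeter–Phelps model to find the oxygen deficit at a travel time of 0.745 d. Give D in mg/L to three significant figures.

k_1 L₀/(k_a−k_1) = 0.233×44.0/(1.52−0.233) = 10.25/1.287 = 7.966 mg/L.
e^(−k_1 t) = e^(−0.233×0.7450) = 0.8406; e^(−k_a t) = e^(−1.52×0.7450) = 0.3223.
D = 7.966 × (0.8406 − 0.3223) + 1.72 × 0.3223 = 4.129 + 0.5543 = 4.684 mg/L.

D ≈ 4.68 mg/L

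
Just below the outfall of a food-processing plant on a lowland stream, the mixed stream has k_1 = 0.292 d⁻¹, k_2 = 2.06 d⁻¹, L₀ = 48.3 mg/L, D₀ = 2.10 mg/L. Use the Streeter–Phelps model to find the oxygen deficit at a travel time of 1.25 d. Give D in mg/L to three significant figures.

k_1 L₀/(k_2−k_1) = 0.292×48.3/(2.06−0.292) = 14.10/1.768 = 7.977 mg/L.
e^(−k_1 t) = e^(−0.292×1.250) = 0.6942; e^(−k_2 t) = e^(−2.06×1.250) = 0.07615.
D = 7.977 × (0.6942 − 0.07615) + 2.10 × 0.07615 = 4.930 + 0.1599 = 5.090 mg/L.

D ≈ 5.09 mg/L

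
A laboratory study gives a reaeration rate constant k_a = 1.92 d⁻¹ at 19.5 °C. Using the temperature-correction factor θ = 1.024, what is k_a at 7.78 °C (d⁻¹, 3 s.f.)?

k_a ≈ 1.45 d⁻¹

k_a(T₂) = k_a(T₁) · θ^(T₂−T₁) = 1.92 × 1.024^(7.78−19.5)
= 1.92 × 1.024^-11.7 = 1.92 × 0.7573 = 1.454 d⁻¹.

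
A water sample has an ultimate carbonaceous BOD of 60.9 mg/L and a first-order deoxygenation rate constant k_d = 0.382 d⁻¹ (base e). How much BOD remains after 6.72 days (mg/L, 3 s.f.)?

L_t = L₀ e^(−k_d t) = 60.9 × e^(−0.382×6.72) = 60.9 × 0.07676 = 4.675 mg/L.

L ≈ 4.67 mg/L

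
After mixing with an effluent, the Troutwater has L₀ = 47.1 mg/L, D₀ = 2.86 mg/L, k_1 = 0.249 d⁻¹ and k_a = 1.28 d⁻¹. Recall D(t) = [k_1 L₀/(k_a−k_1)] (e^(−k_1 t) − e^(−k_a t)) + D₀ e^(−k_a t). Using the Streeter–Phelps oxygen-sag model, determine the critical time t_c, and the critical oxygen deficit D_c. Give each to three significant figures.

t_c ≈ 1.31 d; D_c ≈ 6.62 mg/L

At the critical point dD/dt = 0, so k_1 L₀ e^(−k_1 t) = k_a D. Substituting D(t) from the Streeter–Phelps equation and solving for t gives
t_c = ln[(k_a/k_1)(1 − D₀(k_a−k_1)/(k_1 L₀))] / (k_a−k_1).
Here k_a−k_1 = 1.031 d⁻¹ and 1 − D₀(k_a−k_1)/(k_1 L₀) = 1 − 2.86×1.031/(0.249×47.1) = 0.7486, so
t_c = ln(5.141 × 0.7486) / 1.031 = 1.348 / 1.031 = 1.307 d.
L(t_c) = L₀ e^(−k_1 t_c) = 47.1 × 0.7222 = 34.02 mg/L, and at the critical point k_a D_c = k_1 L, so D_c = (0.249/1.28) × 34.02 = 6.617 mg/L.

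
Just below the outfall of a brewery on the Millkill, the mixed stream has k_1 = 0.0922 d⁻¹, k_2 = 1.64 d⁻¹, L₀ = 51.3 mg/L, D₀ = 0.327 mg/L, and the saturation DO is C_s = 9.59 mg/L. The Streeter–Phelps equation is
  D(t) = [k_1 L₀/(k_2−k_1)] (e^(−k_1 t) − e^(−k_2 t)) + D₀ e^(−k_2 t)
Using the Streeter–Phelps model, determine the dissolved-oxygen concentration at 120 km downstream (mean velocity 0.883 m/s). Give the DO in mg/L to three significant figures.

Travel time t = x/v = 120 km / (0.883 m/s) = 120000 m / 0.883 m/s = 135900 s = 1.573 d.
k_1 L₀/(k_2−k_1) = 0.0922×51.3/(1.64−0.0922) = 4.730/1.548 = 3.056 mg/L.
e^(−k_1 t) = e^(−0.0922×1.573) = 0.8650; e^(−k_2 t) = e^(−1.64×1.573) = 0.07581.
D = 3.056 × (0.8650 − 0.07581) + 0.327 × 0.07581 = 2.412 + 0.02479 = 2.436 mg/L.
DO = C_s − D = 9.59 − 2.436 = 7.154 mg/L.

DO ≈ 7.15 mg/L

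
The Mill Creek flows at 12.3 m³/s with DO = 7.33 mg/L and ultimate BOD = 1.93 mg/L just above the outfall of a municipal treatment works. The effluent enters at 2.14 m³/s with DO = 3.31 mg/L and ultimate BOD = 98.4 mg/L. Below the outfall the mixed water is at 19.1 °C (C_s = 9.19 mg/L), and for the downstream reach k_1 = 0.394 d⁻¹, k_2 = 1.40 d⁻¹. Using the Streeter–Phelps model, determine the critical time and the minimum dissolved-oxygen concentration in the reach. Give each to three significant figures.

t_c ≈ 0.775 d; minimum DO ≈ 5.82 mg/L

Mixed DO = (12.3×7.33 + 2.14×3.31)/(12.3+2.14) = 97.24/14.44 = 6.734 mg/L.
Mixed L₀ = (12.3×1.93 + 2.14×98.4)/(14.44) = 234.3/14.44 = 16.23 mg/L.
Initial deficit D₀ = C_s − DO₀ = 9.19 − 6.734 = 2.456 mg/L.
t_c = (1/1.006) ln[(1.40/0.394)(1 − 2.456×1.006/(0.394×16.23))] = 0.9940 × ln(2.180) = 0.7748 d.
D_c = (0.394/1.40) × 16.23 × e^(−0.394×0.7748) = 0.2814 × 16.23 × 0.7369 = 3.365 mg/L.
Minimum DO = 9.19 − 3.365 = 5.825 mg/L.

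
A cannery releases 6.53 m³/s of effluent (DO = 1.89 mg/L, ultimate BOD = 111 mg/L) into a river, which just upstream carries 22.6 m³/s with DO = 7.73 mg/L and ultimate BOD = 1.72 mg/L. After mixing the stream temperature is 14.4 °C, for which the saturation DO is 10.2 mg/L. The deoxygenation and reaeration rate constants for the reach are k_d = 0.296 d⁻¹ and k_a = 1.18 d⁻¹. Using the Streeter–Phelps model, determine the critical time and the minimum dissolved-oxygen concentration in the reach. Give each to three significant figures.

t_c ≈ 0.928 d; minimum DO ≈ 5.20 mg/L

Mixed DO = (22.6×7.73 + 6.53×1.89)/(22.6+6.53) = 187.0/29.13 = 6.421 mg/L.
Mixed L₀ = (22.6×1.72 + 6.53×111)/(29.13) = 763.7/29.13 = 26.22 mg/L.
Initial deficit D₀ = C_s − DO₀ = 10.2 − 6.421 = 3.779 mg/L.
t_c = (1/0.8840) ln[(1.18/0.296)(1 − 3.779×0.8840/(0.296×26.22))] = 1.131 × ln(2.270) = 0.9275 d.
D_c = (0.296/1.18) × 26.22 × e^(−0.296×0.9275) = 0.2508 × 26.22 × 0.7599 = 4.998 mg/L.
Minimum DO = 10.2 − 4.998 = 5.202 mg/L.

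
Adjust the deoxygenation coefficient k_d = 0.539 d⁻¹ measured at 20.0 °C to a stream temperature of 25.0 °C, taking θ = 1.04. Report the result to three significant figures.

k_d(T₂) = k_d(T₁) · θ^(T₂−T₁) = 0.539 × 1.04^(25.0−20.0)
= 0.539 × 1.04^5.00 = 0.539 × 1.217 = 0.6558 d⁻¹.

k_d ≈ 0.656 d⁻¹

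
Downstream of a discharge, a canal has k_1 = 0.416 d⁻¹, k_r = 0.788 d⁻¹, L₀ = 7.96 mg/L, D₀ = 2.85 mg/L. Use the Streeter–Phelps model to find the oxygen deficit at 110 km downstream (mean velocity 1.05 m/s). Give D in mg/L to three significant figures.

Travel time t = x/v = 110 km / (1.05 m/s) = 110000 m / 1.05 m/s = 104800 s = 1.213 d.
k_1 L₀/(k_r−k_1) = 0.416×7.96/(0.788−0.416) = 3.311/0.3720 = 8.902 mg/L.
e^(−k_1 t) = e^(−0.416×1.213) = 0.6039; e^(−k_r t) = e^(−0.788×1.213) = 0.3846.
D = 8.902 × (0.6039 − 0.3846) + 2.85 × 0.3846 = 1.951 + 1.096 = 3.048 mg/L.

D ≈ 3.05 mg/L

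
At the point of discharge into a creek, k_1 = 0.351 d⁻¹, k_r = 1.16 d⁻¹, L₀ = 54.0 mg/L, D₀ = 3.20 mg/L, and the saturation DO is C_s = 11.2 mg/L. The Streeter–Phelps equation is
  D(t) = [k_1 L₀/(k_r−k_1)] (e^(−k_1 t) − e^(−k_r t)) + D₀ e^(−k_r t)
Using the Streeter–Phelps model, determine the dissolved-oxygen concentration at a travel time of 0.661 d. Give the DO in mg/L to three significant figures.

k_1 L₀/(k_r−k_1) = 0.351×54.0/(1.16−0.351) = 18.95/0.8090 = 23.43 mg/L.
e^(−k_1 t) = e^(−0.351×0.6610) = 0.7929; e^(−k_r t) = e^(−1.16×0.6610) = 0.4645.
D = 23.43 × (0.7929 − 0.4645) + 3.20 × 0.4645 = 7.695 + 1.486 = 9.181 mg/L.
DO = C_s − D = 11.2 − 9.181 = 2.019 mg/L.

DO ≈ 2.02 mg/L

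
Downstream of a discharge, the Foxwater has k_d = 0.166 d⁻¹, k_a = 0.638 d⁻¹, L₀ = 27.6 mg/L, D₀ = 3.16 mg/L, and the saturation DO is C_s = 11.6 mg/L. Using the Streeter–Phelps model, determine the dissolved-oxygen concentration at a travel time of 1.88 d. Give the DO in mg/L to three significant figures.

DO ≈ 6.47 mg/L

k_d L₀/(k_a−k_d) = 0.166×27.6/(0.638−0.166) = 4.582/0.4720 = 9.707 mg/L.
e^(−k_d t) = e^(−0.166×1.880) = 0.7319; e^(−k_a t) = e^(−0.638×1.880) = 0.3014.
D = 9.707 × (0.7319 − 0.3014) + 3.16 × 0.3014 = 4.179 + 0.9523 = 5.132 mg/L.
DO = C_s − D = 11.6 − 5.132 = 6.468 mg/L.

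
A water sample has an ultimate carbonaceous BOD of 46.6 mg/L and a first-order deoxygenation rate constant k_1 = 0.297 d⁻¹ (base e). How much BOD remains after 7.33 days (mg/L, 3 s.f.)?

L ≈ 5.28 mg/L

L_t = L₀ e^(−k_1 t) = 46.6 × e^(−0.297×7.33) = 46.6 × 0.1134 = 5.284 mg/L.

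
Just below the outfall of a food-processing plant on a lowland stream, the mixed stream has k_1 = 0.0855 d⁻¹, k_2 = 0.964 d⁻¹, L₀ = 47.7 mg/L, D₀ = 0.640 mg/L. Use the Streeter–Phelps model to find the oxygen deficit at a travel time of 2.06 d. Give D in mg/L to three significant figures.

k_1 L₀/(k_2−k_1) = 0.0855×47.7/(0.964−0.0855) = 4.078/0.8785 = 4.642 mg/L.
e^(−k_1 t) = e^(−0.0855×2.060) = 0.8385; e^(−k_2 t) = e^(−0.964×2.060) = 0.1373.
D = 4.642 × (0.8385 − 0.1373) + 0.640 × 0.1373 = 3.255 + 0.08785 = 3.343 mg/L.

D ≈ 3.34 mg/L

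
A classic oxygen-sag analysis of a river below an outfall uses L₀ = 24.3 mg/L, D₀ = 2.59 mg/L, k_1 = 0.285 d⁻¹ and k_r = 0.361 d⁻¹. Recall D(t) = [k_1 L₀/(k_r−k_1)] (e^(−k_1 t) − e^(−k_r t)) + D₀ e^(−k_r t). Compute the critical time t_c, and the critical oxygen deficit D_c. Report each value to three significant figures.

With k_r/k_1 = 1.267 and 1 − D₀(k_r−k_1)/(k_1 L₀) = 0.9716,
t_c = ln(1.267 × 0.9716) / (0.361 − 0.285) = ln(1.231) / 0.07600 = 0.2076/0.07600 = 2.731 d.
L(t_c) = L₀ e^(−k_1 t_c) = 24.3 × 0.4592 = 11.16 mg/L, and at the critical point k_r D_c = k_1 L, so D_c = (0.285/0.361) × 11.16 = 8.809 mg/L.

t_c ≈ 2.73 d; D_c ≈ 8.81 mg/L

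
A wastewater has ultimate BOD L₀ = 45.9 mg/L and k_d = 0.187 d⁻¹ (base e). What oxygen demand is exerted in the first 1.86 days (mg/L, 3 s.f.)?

y ≈ 13.5 mg/L

y_t = L₀(1 − e^(−k_d t)) = 45.9 × (1 − e^(−0.187×1.86))
= 45.9 × (1 − 0.7062) = 45.9 × 0.2938 = 13.48 mg/L.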